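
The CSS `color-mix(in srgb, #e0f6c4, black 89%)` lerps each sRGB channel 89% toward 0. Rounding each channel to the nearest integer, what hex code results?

#e0f6c4 is rgb(224, 246, 196).
Lerp each channel 89% toward 0:
  R: 224 − 199.36 = 24.64 → 25
  G: 246 − 218.94 = 27.06 → 27
  B: 196 + 0.89×(0−196) = 196 − 174.44 = 21.56 → 22
rgb(25, 27, 22) = #191b16.

#191b16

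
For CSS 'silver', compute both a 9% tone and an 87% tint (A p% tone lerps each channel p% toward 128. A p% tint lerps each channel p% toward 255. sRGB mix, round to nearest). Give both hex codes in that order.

CSS silver is rgb(192, 192, 192).
9% tone:
  R: 192 + 0.09×(128−192) = 192 − 5.76 = 186.24 → 186
  G: 192 − 5.76 = 186.24 → 186
  B: 192 − 5.76 = 186.24 → 186
  → #BABABA
87% tint:
  R: 192 + 54.81 = 246.81 → 247
  G: 192 + 0.87×(255−192) = 192 + 54.81 = 246.81 → 247
  B: 192 + 54.81 = 246.81 → 247
  → #F7F7F7

#BABABA, #F7F7F7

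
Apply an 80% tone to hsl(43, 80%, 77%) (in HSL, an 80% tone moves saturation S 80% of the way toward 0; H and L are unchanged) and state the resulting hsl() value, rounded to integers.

hsl(43, 16%, 77%)

S moves 80% from 80 toward 0: 80 − 64 = 16 → 16.
H and L are unchanged.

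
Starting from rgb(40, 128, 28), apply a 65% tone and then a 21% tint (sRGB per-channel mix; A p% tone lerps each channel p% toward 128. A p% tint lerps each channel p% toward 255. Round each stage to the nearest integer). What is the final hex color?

#829b7f

Per channel, c → c + 0.65(128 − c):
  R: 40 + 57.2 = 97.2 → 97
  G: 128 + 0 = 128 → 128
  B: 28 + 65 = 93 → 93
After the tone: rgb(97, 128, 93) = #61805d.
Lerp each channel 21% toward 255:
  R: 97 + 0.21×(255−97) = 97 + 33.18 = 130.18 → 130
  G: 128 + 26.67 = 154.67 → 155
  B: 93 + 0.21×(255−93) = 93 + 34.02 = 127.02 → 127
rgb(130, 155, 127) = #829b7f.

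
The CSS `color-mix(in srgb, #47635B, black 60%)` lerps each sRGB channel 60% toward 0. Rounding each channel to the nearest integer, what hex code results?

#47635B is rgb(71, 99, 91).
Lerp each channel 60% toward 0:
  R: 71 + 0.6×(0−71) = 71 − 42.6 = 28.4 → 28
  G: 99 − 59.4 = 39.6 → 40
  B: 91 + 0.6×(0−91) = 91 − 54.6 = 36.4 → 36
rgb(28, 40, 36) = #1C2824.

#1C2824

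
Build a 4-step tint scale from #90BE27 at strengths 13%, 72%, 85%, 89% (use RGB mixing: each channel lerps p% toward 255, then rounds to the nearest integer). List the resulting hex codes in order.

#9EC643, #E0EDC3, #EEF5DF, #F3F8E7

#90BE27 is rgb(144, 190, 39).
13%: (144 + 14.43 = 158.43→158, 190 + 8.45 = 198.45→198, 39 + 28.08 = 67.08→67) → #9EC643
72%: (144 + 79.92 = 223.92→224, 190 + 46.8 = 236.8→237, 39 + 155.52 = 194.52→195) → #E0EDC3
85%: (144 + 94.35 = 238.35→238, 190 + 55.25 = 245.25→245, 39 + 183.6 = 222.6→223) → #EEF5DF
89%: (144 + 98.79 = 242.79→243, 190 + 57.85 = 247.85→248, 39 + 192.24 = 231.24→231) → #F3F8E7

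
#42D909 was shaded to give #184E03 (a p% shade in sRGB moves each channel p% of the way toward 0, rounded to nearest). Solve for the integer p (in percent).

#42D909 is rgb(66, 217, 9); #184E03 is rgb(24, 78, 3).
On the G channel (widest range): 78 ≈ 217 + (p/100)(0 − 217), so p ≈ 100×(78 − 217)/(0 − 217) = -13900/-217 = 64.06.
p = 64 reproduces all three channels after rounding.

64%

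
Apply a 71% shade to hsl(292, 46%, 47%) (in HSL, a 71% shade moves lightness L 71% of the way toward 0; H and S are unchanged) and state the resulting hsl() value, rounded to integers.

L moves 71% from 47 toward 0: 47 − 33.37 = 13.63 → 14.
H and S are unchanged.

hsl(292, 46%, 14%)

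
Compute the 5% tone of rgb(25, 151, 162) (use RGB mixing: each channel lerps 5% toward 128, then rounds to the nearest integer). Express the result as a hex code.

Lerp each channel 5% toward 128:
  R: 25 + 0.05×(128−25) = 25 + 5.15 = 30.15 → 30
  G: 151 + 0.05×(128−151) = 151 − 1.15 = 149.85 → 150
  B: 162 − 1.7 = 160.3 → 160
rgb(30, 150, 160) = #1E96A0.

#1E96A0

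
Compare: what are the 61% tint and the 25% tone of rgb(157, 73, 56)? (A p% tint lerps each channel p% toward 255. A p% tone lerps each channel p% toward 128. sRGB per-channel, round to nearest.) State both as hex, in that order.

61% tint:
  R: 157 + 59.78 = 216.78 → 217
  G: 73 + 111.02 = 184.02 → 184
  B: 56 + 121.39 = 177.39 → 177
  → #d9b8b1
25% tone:
  R: 157 − 7.25 = 149.75 → 150
  G: 73 + 13.75 = 86.75 → 87
  B: 56 + 18 = 74 → 74
  → #96574a

#d9b8b1, #96574a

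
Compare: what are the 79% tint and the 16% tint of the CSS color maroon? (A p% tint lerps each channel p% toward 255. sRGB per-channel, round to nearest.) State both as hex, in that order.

#E4C9C9, #942929

CSS maroon is rgb(128, 0, 0).
79% tint:
  R: 128 + 100.33 = 228.33 → 228
  G: 0 + 0.79×(255−0) = 0 + 201.45 = 201.45 → 201
  B: 0 + 0.79×(255−0) = 0 + 201.45 = 201.45 → 201
  → #E4C9C9
16% tint:
  R: 128 + 0.16×(255−128) = 128 + 20.32 = 148.32 → 148
  G: 0 + 0.16×(255−0) = 0 + 40.8 = 40.8 → 41
  B: 0 + 40.8 = 40.8 → 41
  → #942929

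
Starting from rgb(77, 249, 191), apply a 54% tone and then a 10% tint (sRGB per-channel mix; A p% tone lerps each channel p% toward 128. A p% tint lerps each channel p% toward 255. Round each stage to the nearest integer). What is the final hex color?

Lerp each channel 54% toward 128:
  R: 77 + 0.54×(128−77) = 77 + 27.54 = 104.54 → 105
  G: 249 + 0.54×(128−249) = 249 − 65.34 = 183.66 → 184
  B: 191 + 0.54×(128−191) = 191 − 34.02 = 156.98 → 157
After the tone: rgb(105, 184, 157) = #69b89d.
Lerp each channel 10% toward 255:
  R: 105 + 15 = 120 → 120
  G: 184 + 0.1×(255−184) = 184 + 7.1 = 191.1 → 191
  B: 157 + 9.8 = 166.8 → 167
rgb(120, 191, 167) = #78bfa7.

#78bfa7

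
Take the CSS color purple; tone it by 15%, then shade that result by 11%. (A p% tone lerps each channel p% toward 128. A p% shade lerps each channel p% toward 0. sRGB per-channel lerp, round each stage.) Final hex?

#721172

CSS purple is rgb(128, 0, 128).
Lerp each channel 15% toward 128:
  R: 128 + 0 = 128 → 128
  G: 0 + 19.2 = 19.2 → 19
  B: 128 + 0.15×(128−128) = 128 + 0 = 128 → 128
After the tone: rgb(128, 19, 128) = #801380.
Lerp each channel 11% toward 0:
  R: 128 − 14.08 = 113.92 → 114
  G: 19 + 0.11×(0−19) = 19 − 2.09 = 16.91 → 17
  B: 128 + 0.11×(0−128) = 128 − 14.08 = 113.92 → 114
rgb(114, 17, 114) = #721172.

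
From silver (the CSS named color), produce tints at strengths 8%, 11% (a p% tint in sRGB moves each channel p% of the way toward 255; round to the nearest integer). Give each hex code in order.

CSS silver is rgb(192, 192, 192).
8%: (192 + 5.04 = 197.04→197, 192 + 5.04 = 197.04→197, 192 + 5.04 = 197.04→197) → #C5C5C5
11%: (192 + 6.93 = 198.93→199, 192 + 6.93 = 198.93→199, 192 + 6.93 = 198.93→199) → #C7C7C7

#C5C5C5, #C7C7C7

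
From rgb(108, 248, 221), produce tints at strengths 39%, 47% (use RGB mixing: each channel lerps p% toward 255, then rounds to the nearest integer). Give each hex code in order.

#A5FBEA, #B1FBED

39%: (108 + 57.33 = 165.33→165, 248 + 2.73 = 250.73→251, 221 + 13.26 = 234.26→234) → #A5FBEA
47%: (108 + 69.09 = 177.09→177, 248 + 3.29 = 251.29→251, 221 + 15.98 = 236.98→237) → #B1FBED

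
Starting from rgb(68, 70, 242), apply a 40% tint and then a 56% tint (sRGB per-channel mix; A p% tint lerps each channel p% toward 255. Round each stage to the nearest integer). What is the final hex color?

A 40% tint moves each channel 40% toward 255:
  R: 68 + 74.8 = 142.8 → 143
  G: 70 + 0.4×(255−70) = 70 + 74 = 144 → 144
  B: 242 + 0.4×(255−242) = 242 + 5.2 = 247.2 → 247
After the tint: rgb(143, 144, 247) = #8f90f7.
A 56% tint moves each channel 56% toward 255:
  R: 143 + 62.72 = 205.72 → 206
  G: 144 + 0.56×(255−144) = 144 + 62.16 = 206.16 → 206
  B: 247 + 0.56×(255−247) = 247 + 4.48 = 251.48 → 251
rgb(206, 206, 251) = #cecefb.

#cecefb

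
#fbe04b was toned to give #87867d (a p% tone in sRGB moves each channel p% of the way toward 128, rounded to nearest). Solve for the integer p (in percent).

#fbe04b is rgb(251, 224, 75); #87867d is rgb(135, 134, 125).
On the R channel (widest range): 135 ≈ 251 + (p/100)(128 − 251), so p ≈ 100×(135 − 251)/(128 − 251) = -11600/-123 = 94.31.
p = 94 reproduces all three channels after rounding.

94%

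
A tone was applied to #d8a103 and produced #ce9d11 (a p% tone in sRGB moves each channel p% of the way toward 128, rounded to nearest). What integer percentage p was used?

11%

#d8a103 is rgb(216, 161, 3); #ce9d11 is rgb(206, 157, 17).
On the B channel (widest range): 17 ≈ 3 + (p/100)(128 − 3), so p ≈ 100×(17 − 3)/(128 − 3) = 1400/125 = 11.20.
p = 11 reproduces all three channels after rounding.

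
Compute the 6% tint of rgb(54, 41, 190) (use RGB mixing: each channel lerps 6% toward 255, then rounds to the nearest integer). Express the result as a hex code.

Per channel, c → c + 0.06(255 − c):
  R: 54 + 0.06×(255−54) = 54 + 12.06 = 66.06 → 66
  G: 41 + 0.06×(255−41) = 41 + 12.84 = 53.84 → 54
  B: 190 + 0.06×(255−190) = 190 + 3.9 = 193.9 → 194
rgb(66, 54, 194) = #4236C2.

#4236C2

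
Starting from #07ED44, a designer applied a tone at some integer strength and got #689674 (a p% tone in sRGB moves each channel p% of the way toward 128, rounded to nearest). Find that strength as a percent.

#07ED44 is rgb(7, 237, 68); #689674 is rgb(104, 150, 116).
On the R channel (widest range): 104 ≈ 7 + (p/100)(128 − 7), so p ≈ 100×(104 − 7)/(128 − 7) = 9700/121 = 80.17.
p = 80 reproduces all three channels after rounding.

80%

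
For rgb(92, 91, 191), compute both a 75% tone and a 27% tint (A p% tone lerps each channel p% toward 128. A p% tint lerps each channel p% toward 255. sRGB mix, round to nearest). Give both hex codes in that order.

75% tone:
  R: 92 + 27 = 119 → 119
  G: 91 + 27.75 = 118.75 → 119
  B: 191 + 0.75×(128−191) = 191 − 47.25 = 143.75 → 144
  → #777790
27% tint:
  R: 92 + 44.01 = 136.01 → 136
  G: 91 + 0.27×(255−91) = 91 + 44.28 = 135.28 → 135
  B: 191 + 0.27×(255−191) = 191 + 17.28 = 208.28 → 208
  → #8887D0

#777790, #8887D0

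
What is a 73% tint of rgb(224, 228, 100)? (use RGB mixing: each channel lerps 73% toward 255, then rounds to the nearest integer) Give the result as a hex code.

Per channel, c → c + 0.73(255 − c):
  R: 224 + 22.63 = 246.63 → 247
  G: 228 + 19.71 = 247.71 → 248
  B: 100 + 0.73×(255−100) = 100 + 113.15 = 213.15 → 213
rgb(247, 248, 213) = #F7F8D5.

#F7F8D5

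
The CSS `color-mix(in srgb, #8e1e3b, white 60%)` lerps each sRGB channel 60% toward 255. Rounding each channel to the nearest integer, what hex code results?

#8e1e3b is rgb(142, 30, 59).
A 60% tint moves each channel 60% toward 255:
  R: 142 + 0.6×(255−142) = 142 + 67.8 = 209.8 → 210
  G: 30 + 135 = 165 → 165
  B: 59 + 117.6 = 176.6 → 177
rgb(210, 165, 177) = #d2a5b1.

#d2a5b1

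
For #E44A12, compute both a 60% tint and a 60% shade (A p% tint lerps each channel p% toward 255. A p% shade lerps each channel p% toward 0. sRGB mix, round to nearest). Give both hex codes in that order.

#E44A12 is rgb(228, 74, 18).
60% tint:
  R: 228 + 0.6×(255−228) = 228 + 16.2 = 244.2 → 244
  G: 74 + 0.6×(255−74) = 74 + 108.6 = 182.6 → 183
  B: 18 + 0.6×(255−18) = 18 + 142.2 = 160.2 → 160
  → #F4B7A0
60% shade:
  R: 228 + 0.6×(0−228) = 228 − 136.8 = 91.2 → 91
  G: 74 − 44.4 = 29.6 → 30
  B: 18 + 0.6×(0−18) = 18 − 10.8 = 7.2 → 7
  → #5B1E07

#F4B7A0, #5B1E07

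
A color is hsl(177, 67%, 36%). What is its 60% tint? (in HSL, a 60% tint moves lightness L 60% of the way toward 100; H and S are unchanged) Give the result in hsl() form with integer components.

hsl(177, 67%, 74%)

L moves 60% from 36 toward 100: 36 + 38.4 = 74.4 → 74.
H and S are unchanged.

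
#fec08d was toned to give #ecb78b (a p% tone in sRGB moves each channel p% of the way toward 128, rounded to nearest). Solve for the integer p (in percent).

14%

#fec08d is rgb(254, 192, 141); #ecb78b is rgb(236, 183, 139).
On the R channel (widest range): 236 ≈ 254 + (p/100)(128 − 254), so p ≈ 100×(236 − 254)/(128 − 254) = -1800/-126 = 14.29.
p = 14 reproduces all three channels after rounding.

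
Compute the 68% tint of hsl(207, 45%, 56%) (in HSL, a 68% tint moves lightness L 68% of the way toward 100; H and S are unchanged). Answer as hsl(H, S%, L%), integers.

hsl(207, 45%, 86%)

L moves 68% from 56 toward 100: 56 + 29.92 = 85.92 → 86.
H and S are unchanged.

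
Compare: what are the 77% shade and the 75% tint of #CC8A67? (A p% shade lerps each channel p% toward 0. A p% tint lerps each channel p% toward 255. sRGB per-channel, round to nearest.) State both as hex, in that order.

#CC8A67 is rgb(204, 138, 103).
77% shade:
  R: 204 + 0.77×(0−204) = 204 − 157.08 = 46.92 → 47
  G: 138 − 106.26 = 31.74 → 32
  B: 103 + 0.77×(0−103) = 103 − 79.31 = 23.69 → 24
  → #2F2018
75% tint:
  R: 204 + 0.75×(255−204) = 204 + 38.25 = 242.25 → 242
  G: 138 + 0.75×(255−138) = 138 + 87.75 = 225.75 → 226
  B: 103 + 0.75×(255−103) = 103 + 114 = 217 → 217
  → #F2E2D9

#2F2018, #F2E2D9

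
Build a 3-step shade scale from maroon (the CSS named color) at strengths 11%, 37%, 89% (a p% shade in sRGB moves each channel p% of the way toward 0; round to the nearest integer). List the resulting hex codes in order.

#720000, #510000, #0E0000

CSS maroon is rgb(128, 0, 0).
11%: (128 − 14.08 = 113.92→114, 0→0, 0→0) → #720000
37%: (128 − 47.36 = 80.64→81, 0→0, 0→0) → #510000
89%: (128 − 113.92 = 14.08→14, 0→0, 0→0) → #0E0000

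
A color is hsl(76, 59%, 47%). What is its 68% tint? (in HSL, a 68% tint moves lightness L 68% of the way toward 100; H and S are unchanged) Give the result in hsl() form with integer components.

L moves 68% from 47 toward 100: 47 + 36.04 = 83.04 → 83.
H and S are unchanged.

hsl(76, 59%, 83%)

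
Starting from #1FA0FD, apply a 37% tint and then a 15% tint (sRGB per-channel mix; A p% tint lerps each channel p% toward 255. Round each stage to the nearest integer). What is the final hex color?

#87CCFE

#1FA0FD is rgb(31, 160, 253).
A 37% tint moves each channel 37% toward 255:
  R: 31 + 0.37×(255−31) = 31 + 82.88 = 113.88 → 114
  G: 160 + 0.37×(255−160) = 160 + 35.15 = 195.15 → 195
  B: 253 + 0.37×(255−253) = 253 + 0.74 = 253.74 → 254
After the tint: rgb(114, 195, 254) = #72C3FE.
Lerp each channel 15% toward 255:
  R: 114 + 21.15 = 135.15 → 135
  G: 195 + 9 = 204 → 204
  B: 254 + 0.15×(255−254) = 254 + 0.15 = 254.15 → 254
rgb(135, 204, 254) = #87CCFE.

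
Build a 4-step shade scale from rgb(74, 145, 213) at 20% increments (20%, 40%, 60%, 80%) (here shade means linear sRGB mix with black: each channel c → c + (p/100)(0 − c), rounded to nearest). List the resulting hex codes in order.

#3B74AA, #2C5780, #1E3A55, #0F1D2B

20%: (74 − 14.8 = 59.2→59, 145 − 29 = 116→116, 213 − 42.6 = 170.4→170) → #3B74AA
40%: (74 − 29.6 = 44.4→44, 145 − 58 = 87→87, 213 − 85.2 = 127.8→128) → #2C5780
60%: (74 − 44.4 = 29.6→30, 145 − 87 = 58→58, 213 − 127.8 = 85.2→85) → #1E3A55
80%: (74 − 59.2 = 14.8→15, 145 − 116 = 29→29, 213 − 170.4 = 42.6→43) → #0F1D2B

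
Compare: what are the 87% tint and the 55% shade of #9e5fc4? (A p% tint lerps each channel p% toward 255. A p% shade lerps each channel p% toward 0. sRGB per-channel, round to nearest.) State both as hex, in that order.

#9e5fc4 is rgb(158, 95, 196).
87% tint:
  R: 158 + 0.87×(255−158) = 158 + 84.39 = 242.39 → 242
  G: 95 + 0.87×(255−95) = 95 + 139.2 = 234.2 → 234
  B: 196 + 51.33 = 247.33 → 247
  → #f2eaf7
55% shade:
  R: 158 + 0.55×(0−158) = 158 − 86.9 = 71.1 → 71
  G: 95 + 0.55×(0−95) = 95 − 52.25 = 42.75 → 43
  B: 196 − 107.8 = 88.2 → 88
  → #472b58

#f2eaf7, #472b58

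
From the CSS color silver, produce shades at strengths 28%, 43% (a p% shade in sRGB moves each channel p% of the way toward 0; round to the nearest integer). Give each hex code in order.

#8A8A8A, #6D6D6D

CSS silver is rgb(192, 192, 192).
28%: (192 − 53.76 = 138.24→138, 192 − 53.76 = 138.24→138, 192 − 53.76 = 138.24→138) → #8A8A8A
43%: (192 − 82.56 = 109.44→109, 192 − 82.56 = 109.44→109, 192 − 82.56 = 109.44→109) → #6D6D6D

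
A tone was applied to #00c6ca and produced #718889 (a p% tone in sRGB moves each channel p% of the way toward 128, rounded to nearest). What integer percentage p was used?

88%

#00c6ca is rgb(0, 198, 202); #718889 is rgb(113, 136, 137).
On the R channel (widest range): 113 ≈ 0 + (p/100)(128 − 0), so p ≈ 100×(113 − 0)/(128 − 0) = 11300/128 = 88.28.
p = 88 reproduces all three channels after rounding.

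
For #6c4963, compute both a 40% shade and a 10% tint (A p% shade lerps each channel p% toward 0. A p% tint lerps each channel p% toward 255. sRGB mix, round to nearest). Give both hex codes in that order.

#412c3b, #7b5b73

#6c4963 is rgb(108, 73, 99).
40% shade:
  R: 108 + 0.4×(0−108) = 108 − 43.2 = 64.8 → 65
  G: 73 + 0.4×(0−73) = 73 − 29.2 = 43.8 → 44
  B: 99 − 39.6 = 59.4 → 59
  → #412c3b
10% tint:
  R: 108 + 14.7 = 122.7 → 123
  G: 73 + 18.2 = 91.2 → 91
  B: 99 + 15.6 = 114.6 → 115
  → #7b5b73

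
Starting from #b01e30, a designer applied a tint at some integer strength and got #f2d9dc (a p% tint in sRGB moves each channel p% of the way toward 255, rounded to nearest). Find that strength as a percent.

#b01e30 is rgb(176, 30, 48); #f2d9dc is rgb(242, 217, 220).
On the G channel (widest range): 217 ≈ 30 + (p/100)(255 − 30), so p ≈ 100×(217 − 30)/(255 − 30) = 18700/225 = 83.11.
p = 83 reproduces all three channels after rounding.

83%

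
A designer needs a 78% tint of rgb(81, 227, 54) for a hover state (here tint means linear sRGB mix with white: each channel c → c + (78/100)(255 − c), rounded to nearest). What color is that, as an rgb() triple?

rgb(217, 249, 211)

Lerp each channel 78% toward 255:
  R: 81 + 135.72 = 216.72 → 217
  G: 227 + 21.84 = 248.84 → 249
  B: 54 + 0.78×(255−54) = 54 + 156.78 = 210.78 → 211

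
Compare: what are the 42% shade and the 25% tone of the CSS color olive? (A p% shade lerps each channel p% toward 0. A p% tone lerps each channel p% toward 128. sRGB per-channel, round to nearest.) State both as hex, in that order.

CSS olive is rgb(128, 128, 0).
42% shade:
  R: 128 + 0.42×(0−128) = 128 − 53.76 = 74.24 → 74
  G: 128 − 53.76 = 74.24 → 74
  B: 0 + 0.42×(0−0) = 0 + 0 = 0 → 0
  → #4A4A00
25% tone:
  R: 128 + 0 = 128 → 128
  G: 128 + 0 = 128 → 128
  B: 0 + 0.25×(128−0) = 0 + 32 = 32 → 32
  → #808020

#4A4A00, #808020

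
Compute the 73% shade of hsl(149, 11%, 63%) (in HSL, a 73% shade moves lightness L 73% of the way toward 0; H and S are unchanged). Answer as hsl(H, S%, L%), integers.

L moves 73% from 63 toward 0: 63 − 45.99 = 17.01 → 17.
H and S are unchanged.

hsl(149, 11%, 17%)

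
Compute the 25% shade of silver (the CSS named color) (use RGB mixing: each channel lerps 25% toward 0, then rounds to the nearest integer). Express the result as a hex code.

CSS silver is rgb(192, 192, 192).
Per channel, c → c + 0.25(0 − c):
  R: 192 + 0.25×(0−192) = 192 − 48 = 144 → 144
  G: 192 − 48 = 144 → 144
  B: 192 − 48 = 144 → 144
rgb(144, 144, 144) = #909090.

#909090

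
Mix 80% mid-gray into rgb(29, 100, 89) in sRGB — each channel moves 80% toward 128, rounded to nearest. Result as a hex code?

#6C7A78

Per channel, c → c + 0.8(128 − c):
  R: 29 + 79.2 = 108.2 → 108
  G: 100 + 22.4 = 122.4 → 122
  B: 89 + 0.8×(128−89) = 89 + 31.2 = 120.2 → 120
rgb(108, 122, 120) = #6C7A78.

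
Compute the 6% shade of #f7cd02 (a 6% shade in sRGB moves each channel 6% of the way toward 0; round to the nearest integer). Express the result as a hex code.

#f7cd02 is rgb(247, 205, 2).
Lerp each channel 6% toward 0:
  R: 247 + 0.06×(0−247) = 247 − 14.82 = 232.18 → 232
  G: 205 + 0.06×(0−205) = 205 − 12.3 = 192.7 → 193
  B: 2 + 0.06×(0−2) = 2 − 0.12 = 1.88 → 2
rgb(232, 193, 2) = #e8c102.

#e8c102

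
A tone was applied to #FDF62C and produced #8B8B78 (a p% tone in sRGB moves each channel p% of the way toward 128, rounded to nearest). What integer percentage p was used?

91%

#FDF62C is rgb(253, 246, 44); #8B8B78 is rgb(139, 139, 120).
On the R channel (widest range): 139 ≈ 253 + (p/100)(128 − 253), so p ≈ 100×(139 − 253)/(128 − 253) = -11400/-125 = 91.20.
p = 91 reproduces all three channels after rounding.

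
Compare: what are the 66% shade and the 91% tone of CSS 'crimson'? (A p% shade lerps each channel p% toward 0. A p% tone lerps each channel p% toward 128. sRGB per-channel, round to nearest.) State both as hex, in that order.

CSS crimson is rgb(220, 20, 60).
66% shade:
  R: 220 + 0.66×(0−220) = 220 − 145.2 = 74.8 → 75
  G: 20 + 0.66×(0−20) = 20 − 13.2 = 6.8 → 7
  B: 60 + 0.66×(0−60) = 60 − 39.6 = 20.4 → 20
  → #4B0714
91% tone:
  R: 220 + 0.91×(128−220) = 220 − 83.72 = 136.28 → 136
  G: 20 + 0.91×(128−20) = 20 + 98.28 = 118.28 → 118
  B: 60 + 61.88 = 121.88 → 122
  → #88767A

#4B0714, #88767A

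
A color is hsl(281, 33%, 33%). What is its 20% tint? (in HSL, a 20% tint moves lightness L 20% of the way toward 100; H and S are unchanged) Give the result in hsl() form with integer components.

hsl(281, 33%, 46%)

L moves 20% from 33 toward 100: 33 + 13.4 = 46.4 → 46.
H and S are unchanged.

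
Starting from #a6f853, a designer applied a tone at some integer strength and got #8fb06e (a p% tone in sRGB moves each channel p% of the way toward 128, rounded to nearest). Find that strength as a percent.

60%

#a6f853 is rgb(166, 248, 83); #8fb06e is rgb(143, 176, 110).
On the G channel (widest range): 176 ≈ 248 + (p/100)(128 − 248), so p ≈ 100×(176 − 248)/(128 − 248) = -7200/-120 = 60.00.
p = 60 reproduces all three channels after rounding.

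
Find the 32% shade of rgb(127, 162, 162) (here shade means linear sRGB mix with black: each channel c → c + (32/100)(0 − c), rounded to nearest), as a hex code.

#566E6E

A 32% shade moves each channel 32% toward 0:
  R: 127 + 0.32×(0−127) = 127 − 40.64 = 86.36 → 86
  G: 162 + 0.32×(0−162) = 162 − 51.84 = 110.16 → 110
  B: 162 + 0.32×(0−162) = 162 − 51.84 = 110.16 → 110
rgb(86, 110, 110) = #566E6E.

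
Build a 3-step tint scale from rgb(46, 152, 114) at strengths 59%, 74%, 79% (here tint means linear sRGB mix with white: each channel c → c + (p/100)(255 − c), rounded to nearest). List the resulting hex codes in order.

#A9D5C5, #C9E4DA, #D3E9E1

59%: (46 + 123.31 = 169.31→169, 152 + 60.77 = 212.77→213, 114 + 83.19 = 197.19→197) → #A9D5C5
74%: (46 + 154.66 = 200.66→201, 152 + 76.22 = 228.22→228, 114 + 104.34 = 218.34→218) → #C9E4DA
79%: (46 + 165.11 = 211.11→211, 152 + 81.37 = 233.37→233, 114 + 111.39 = 225.39→225) → #D3E9E1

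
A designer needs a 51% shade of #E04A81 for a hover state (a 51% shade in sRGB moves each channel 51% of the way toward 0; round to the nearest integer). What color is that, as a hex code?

#E04A81 is rgb(224, 74, 129).
A 51% shade moves each channel 51% toward 0:
  R: 224 + 0.51×(0−224) = 224 − 114.24 = 109.76 → 110
  G: 74 + 0.51×(0−74) = 74 − 37.74 = 36.26 → 36
  B: 129 + 0.51×(0−129) = 129 − 65.79 = 63.21 → 63
rgb(110, 36, 63) = #6E243F.

#6E243F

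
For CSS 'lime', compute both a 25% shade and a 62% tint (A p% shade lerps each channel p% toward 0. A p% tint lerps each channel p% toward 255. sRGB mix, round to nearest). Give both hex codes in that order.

#00bf00, #9eff9e

CSS lime is rgb(0, 255, 0).
25% shade:
  R: 0 + 0 = 0 → 0
  G: 255 + 0.25×(0−255) = 255 − 63.75 = 191.25 → 191
  B: 0 + 0.25×(0−0) = 0 + 0 = 0 → 0
  → #00bf00
62% tint:
  R: 0 + 158.1 = 158.1 → 158
  G: 255 + 0 = 255 → 255
  B: 0 + 0.62×(255−0) = 0 + 158.1 = 158.1 → 158
  → #9eff9e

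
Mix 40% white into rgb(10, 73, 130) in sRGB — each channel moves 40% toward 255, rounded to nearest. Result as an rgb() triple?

Per channel, c → c + 0.4(255 − c):
  R: 10 + 0.4×(255−10) = 10 + 98 = 108 → 108
  G: 73 + 72.8 = 145.8 → 146
  B: 130 + 50 = 180 → 180

rgb(108, 146, 180)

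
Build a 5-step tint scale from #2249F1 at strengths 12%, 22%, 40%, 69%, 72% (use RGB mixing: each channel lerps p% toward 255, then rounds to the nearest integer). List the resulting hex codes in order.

#3D5FF3, #5371F4, #7A92F7, #BAC7FB, #C1CCFB

#2249F1 is rgb(34, 73, 241).
12%: (34 + 26.52 = 60.52→61, 73 + 21.84 = 94.84→95, 241 + 1.68 = 242.68→243) → #3D5FF3
22%: (34 + 48.62 = 82.62→83, 73 + 40.04 = 113.04→113, 241 + 3.08 = 244.08→244) → #5371F4
40%: (34 + 88.4 = 122.4→122, 73 + 72.8 = 145.8→146, 241 + 5.6 = 246.6→247) → #7A92F7
69%: (34 + 152.49 = 186.49→186, 73 + 125.58 = 198.58→199, 241 + 9.66 = 250.66→251) → #BAC7FB
72%: (34 + 159.12 = 193.12→193, 73 + 131.04 = 204.04→204, 241 + 10.08 = 251.08→251) → #C1CCFB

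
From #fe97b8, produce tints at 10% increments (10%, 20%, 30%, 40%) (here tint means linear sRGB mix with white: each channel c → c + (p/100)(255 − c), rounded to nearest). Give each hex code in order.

#fea1bf, #feacc6, #feb6cd, #fec1d4

#fe97b8 is rgb(254, 151, 184).
10%: (254→254, 151 + 10.4 = 161.4→161, 184 + 7.1 = 191.1→191) → #fea1bf
20%: (254→254, 151 + 20.8 = 171.8→172, 184 + 14.2 = 198.2→198) → #feacc6
30%: (254→254, 151 + 31.2 = 182.2→182, 184 + 21.3 = 205.3→205) → #feb6cd
40%: (254→254, 151 + 41.6 = 192.6→193, 184 + 28.4 = 212.4→212) → #fec1d4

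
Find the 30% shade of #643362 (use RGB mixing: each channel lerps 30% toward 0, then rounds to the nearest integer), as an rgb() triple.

rgb(70, 36, 69)

#643362 is rgb(100, 51, 98).
Per channel, c → c + 0.3(0 − c):
  R: 100 + 0.3×(0−100) = 100 − 30 = 70 → 70
  G: 51 + 0.3×(0−51) = 51 − 15.3 = 35.7 → 36
  B: 98 + 0.3×(0−98) = 98 − 29.4 = 68.6 → 69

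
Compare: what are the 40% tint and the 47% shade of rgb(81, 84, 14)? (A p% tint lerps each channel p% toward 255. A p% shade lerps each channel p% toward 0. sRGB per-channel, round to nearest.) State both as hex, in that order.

#97986e, #2b2d07

40% tint:
  R: 81 + 0.4×(255−81) = 81 + 69.6 = 150.6 → 151
  G: 84 + 68.4 = 152.4 → 152
  B: 14 + 96.4 = 110.4 → 110
  → #97986e
47% shade:
  R: 81 − 38.07 = 42.93 → 43
  G: 84 + 0.47×(0−84) = 84 − 39.48 = 44.52 → 45
  B: 14 + 0.47×(0−14) = 14 − 6.58 = 7.42 → 7
  → #2b2d07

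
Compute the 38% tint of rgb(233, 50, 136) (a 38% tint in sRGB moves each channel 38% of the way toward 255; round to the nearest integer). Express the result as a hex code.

#f180b5

A 38% tint moves each channel 38% toward 255:
  R: 233 + 8.36 = 241.36 → 241
  G: 50 + 77.9 = 127.9 → 128
  B: 136 + 0.38×(255−136) = 136 + 45.22 = 181.22 → 181
rgb(241, 128, 181) = #f180b5.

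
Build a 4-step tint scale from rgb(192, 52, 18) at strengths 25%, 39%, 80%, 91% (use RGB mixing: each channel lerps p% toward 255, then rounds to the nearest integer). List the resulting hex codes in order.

#D0674D, #D9836E, #F2D6D0, #F9EDEA

25%: (192 + 15.75 = 207.75→208, 52 + 50.75 = 102.75→103, 18 + 59.25 = 77.25→77) → #D0674D
39%: (192 + 24.57 = 216.57→217, 52 + 79.17 = 131.17→131, 18 + 92.43 = 110.43→110) → #D9836E
80%: (192 + 50.4 = 242.4→242, 52 + 162.4 = 214.4→214, 18 + 189.6 = 207.6→208) → #F2D6D0
91%: (192 + 57.33 = 249.33→249, 52 + 184.73 = 236.73→237, 18 + 215.67 = 233.67→234) → #F9EDEA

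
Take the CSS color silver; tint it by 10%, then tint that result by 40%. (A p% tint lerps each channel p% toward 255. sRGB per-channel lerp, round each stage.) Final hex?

#DDDDDD

CSS silver is rgb(192, 192, 192).
A 10% tint moves each channel 10% toward 255:
  R: 192 + 0.1×(255−192) = 192 + 6.3 = 198.3 → 198
  G: 192 + 0.1×(255−192) = 192 + 6.3 = 198.3 → 198
  B: 192 + 0.1×(255−192) = 192 + 6.3 = 198.3 → 198
After the tint: rgb(198, 198, 198) = #C6C6C6.
Lerp each channel 40% toward 255:
  R: 198 + 0.4×(255−198) = 198 + 22.8 = 220.8 → 221
  G: 198 + 22.8 = 220.8 → 221
  B: 198 + 22.8 = 220.8 → 221
rgb(221, 221, 221) = #DDDDDD.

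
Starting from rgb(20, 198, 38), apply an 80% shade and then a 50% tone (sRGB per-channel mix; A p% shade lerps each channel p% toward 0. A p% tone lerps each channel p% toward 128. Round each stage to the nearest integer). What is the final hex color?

#425444

An 80% shade moves each channel 80% toward 0:
  R: 20 + 0.8×(0−20) = 20 − 16 = 4 → 4
  G: 198 + 0.8×(0−198) = 198 − 158.4 = 39.6 → 40
  B: 38 + 0.8×(0−38) = 38 − 30.4 = 7.6 → 8
After the shade: rgb(4, 40, 8) = #042808.
A 50% tone moves each channel 50% toward 128:
  R: 4 + 0.5×(128−4) = 4 + 62 = 66 → 66
  G: 40 + 0.5×(128−40) = 40 + 44 = 84 → 84
  B: 8 + 60 = 68 → 68
rgb(66, 84, 68) = #425444.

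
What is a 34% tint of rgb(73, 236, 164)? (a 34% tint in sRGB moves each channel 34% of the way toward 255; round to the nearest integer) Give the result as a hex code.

#87F2C3

Lerp each channel 34% toward 255:
  R: 73 + 61.88 = 134.88 → 135
  G: 236 + 6.46 = 242.46 → 242
  B: 164 + 30.94 = 194.94 → 195
rgb(135, 242, 195) = #87F2C3.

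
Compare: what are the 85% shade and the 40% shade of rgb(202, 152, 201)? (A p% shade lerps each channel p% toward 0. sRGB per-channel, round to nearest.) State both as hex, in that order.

#1e171e, #795b79

85% shade:
  R: 202 + 0.85×(0−202) = 202 − 171.7 = 30.3 → 30
  G: 152 − 129.2 = 22.8 → 23
  B: 201 − 170.85 = 30.15 → 30
  → #1e171e
40% shade:
  R: 202 + 0.4×(0−202) = 202 − 80.8 = 121.2 → 121
  G: 152 − 60.8 = 91.2 → 91
  B: 201 − 80.4 = 120.6 → 121
  → #795b79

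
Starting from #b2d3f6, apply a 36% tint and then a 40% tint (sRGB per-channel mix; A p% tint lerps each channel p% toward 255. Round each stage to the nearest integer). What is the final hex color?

#b2d3f6 is rgb(178, 211, 246).
A 36% tint moves each channel 36% toward 255:
  R: 178 + 0.36×(255−178) = 178 + 27.72 = 205.72 → 206
  G: 211 + 0.36×(255−211) = 211 + 15.84 = 226.84 → 227
  B: 246 + 3.24 = 249.24 → 249
After the tint: rgb(206, 227, 249) = #cee3f9.
Per channel, c → c + 0.4(255 − c):
  R: 206 + 0.4×(255−206) = 206 + 19.6 = 225.6 → 226
  G: 227 + 0.4×(255−227) = 227 + 11.2 = 238.2 → 238
  B: 249 + 0.4×(255−249) = 249 + 2.4 = 251.4 → 251
rgb(226, 238, 251) = #e2eefb.

#e2eefb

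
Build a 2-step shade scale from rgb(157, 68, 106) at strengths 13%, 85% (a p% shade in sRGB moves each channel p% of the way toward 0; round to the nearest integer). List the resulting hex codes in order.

#893B5C, #180A10

13%: (157 − 20.41 = 136.59→137, 68 − 8.84 = 59.16→59, 106 − 13.78 = 92.22→92) → #893B5C
85%: (157 − 133.45 = 23.55→24, 68 − 57.8 = 10.2→10, 106 − 90.1 = 15.9→16) → #180A10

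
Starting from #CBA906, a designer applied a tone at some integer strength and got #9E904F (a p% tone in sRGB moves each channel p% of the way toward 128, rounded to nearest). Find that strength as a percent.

60%

#CBA906 is rgb(203, 169, 6); #9E904F is rgb(158, 144, 79).
On the B channel (widest range): 79 ≈ 6 + (p/100)(128 − 6), so p ≈ 100×(79 − 6)/(128 − 6) = 7300/122 = 59.84.
p = 60 reproduces all three channels after rounding.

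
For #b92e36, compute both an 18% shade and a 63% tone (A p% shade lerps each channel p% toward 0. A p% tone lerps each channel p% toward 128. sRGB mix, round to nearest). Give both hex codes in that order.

#b92e36 is rgb(185, 46, 54).
18% shade:
  R: 185 + 0.18×(0−185) = 185 − 33.3 = 151.7 → 152
  G: 46 + 0.18×(0−46) = 46 − 8.28 = 37.72 → 38
  B: 54 + 0.18×(0−54) = 54 − 9.72 = 44.28 → 44
  → #98262c
63% tone:
  R: 185 − 35.91 = 149.09 → 149
  G: 46 + 0.63×(128−46) = 46 + 51.66 = 97.66 → 98
  B: 54 + 0.63×(128−54) = 54 + 46.62 = 100.62 → 101
  → #956265

#98262c, #956265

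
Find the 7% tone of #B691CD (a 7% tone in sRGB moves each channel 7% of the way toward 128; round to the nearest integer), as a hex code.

#B691CD is rgb(182, 145, 205).
A 7% tone moves each channel 7% toward 128:
  R: 182 − 3.78 = 178.22 → 178
  G: 145 − 1.19 = 143.81 → 144
  B: 205 − 5.39 = 199.61 → 200
rgb(178, 144, 200) = #B290C8.

#B290C8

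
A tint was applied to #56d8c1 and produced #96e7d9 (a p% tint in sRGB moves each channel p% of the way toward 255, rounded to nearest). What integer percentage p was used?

#56d8c1 is rgb(86, 216, 193); #96e7d9 is rgb(150, 231, 217).
On the R channel (widest range): 150 ≈ 86 + (p/100)(255 − 86), so p ≈ 100×(150 − 86)/(255 − 86) = 6400/169 = 37.87.
p = 38 reproduces all three channels after rounding.

38%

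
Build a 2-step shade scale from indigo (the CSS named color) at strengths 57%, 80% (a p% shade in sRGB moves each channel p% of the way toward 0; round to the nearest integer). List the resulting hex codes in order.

#200038, #0F001A

CSS indigo is rgb(75, 0, 130).
57%: (75 − 42.75 = 32.25→32, 0→0, 130 − 74.1 = 55.9→56) → #200038
80%: (75 − 60 = 15→15, 0→0, 130 − 104 = 26→26) → #0F001A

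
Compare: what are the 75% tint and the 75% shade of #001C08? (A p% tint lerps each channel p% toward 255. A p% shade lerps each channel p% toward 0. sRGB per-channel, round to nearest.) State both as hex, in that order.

#001C08 is rgb(0, 28, 8).
75% tint:
  R: 0 + 0.75×(255−0) = 0 + 191.25 = 191.25 → 191
  G: 28 + 0.75×(255−28) = 28 + 170.25 = 198.25 → 198
  B: 8 + 185.25 = 193.25 → 193
  → #BFC6C1
75% shade:
  R: 0 + 0 = 0 → 0
  G: 28 + 0.75×(0−28) = 28 − 21 = 7 → 7
  B: 8 + 0.75×(0−8) = 8 − 6 = 2 → 2
  → #000702

#BFC6C1, #000702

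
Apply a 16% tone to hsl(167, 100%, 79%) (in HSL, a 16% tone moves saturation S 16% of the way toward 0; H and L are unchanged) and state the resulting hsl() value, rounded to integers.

hsl(167, 84%, 79%)

S moves 16% from 100 toward 0: 100 − 16 = 84 → 84.
H and L are unchanged.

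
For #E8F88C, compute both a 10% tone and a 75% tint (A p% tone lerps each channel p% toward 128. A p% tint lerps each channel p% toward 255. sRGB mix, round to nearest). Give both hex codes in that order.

#DEEC8B, #F9FDE2

#E8F88C is rgb(232, 248, 140).
10% tone:
  R: 232 − 10.4 = 221.6 → 222
  G: 248 + 0.1×(128−248) = 248 − 12 = 236 → 236
  B: 140 + 0.1×(128−140) = 140 − 1.2 = 138.8 → 139
  → #DEEC8B
75% tint:
  R: 232 + 17.25 = 249.25 → 249
  G: 248 + 5.25 = 253.25 → 253
  B: 140 + 0.75×(255−140) = 140 + 86.25 = 226.25 → 226
  → #F9FDE2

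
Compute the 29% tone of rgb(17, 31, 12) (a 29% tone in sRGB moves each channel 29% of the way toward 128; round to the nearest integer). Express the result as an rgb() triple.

rgb(49, 59, 46)

Per channel, c → c + 0.29(128 − c):
  R: 17 + 0.29×(128−17) = 17 + 32.19 = 49.19 → 49
  G: 31 + 28.13 = 59.13 → 59
  B: 12 + 0.29×(128−12) = 12 + 33.64 = 45.64 → 46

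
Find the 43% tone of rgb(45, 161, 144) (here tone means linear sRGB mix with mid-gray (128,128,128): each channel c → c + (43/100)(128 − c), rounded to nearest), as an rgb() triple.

Per channel, c → c + 0.43(128 − c):
  R: 45 + 35.69 = 80.69 → 81
  G: 161 − 14.19 = 146.81 → 147
  B: 144 + 0.43×(128−144) = 144 − 6.88 = 137.12 → 137

rgb(81, 147, 137)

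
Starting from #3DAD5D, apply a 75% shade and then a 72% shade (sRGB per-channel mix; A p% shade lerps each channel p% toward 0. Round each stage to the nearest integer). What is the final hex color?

#3DAD5D is rgb(61, 173, 93).
Per channel, c → c + 0.75(0 − c):
  R: 61 + 0.75×(0−61) = 61 − 45.75 = 15.25 → 15
  G: 173 + 0.75×(0−173) = 173 − 129.75 = 43.25 → 43
  B: 93 + 0.75×(0−93) = 93 − 69.75 = 23.25 → 23
After the shade: rgb(15, 43, 23) = #0F2B17.
A 72% shade moves each channel 72% toward 0:
  R: 15 + 0.72×(0−15) = 15 − 10.8 = 4.2 → 4
  G: 43 + 0.72×(0−43) = 43 − 30.96 = 12.04 → 12
  B: 23 − 16.56 = 6.44 → 6
rgb(4, 12, 6) = #040C06.

#040C06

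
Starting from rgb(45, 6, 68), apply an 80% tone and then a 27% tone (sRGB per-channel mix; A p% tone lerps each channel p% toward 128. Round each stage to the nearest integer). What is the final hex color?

Per channel, c → c + 0.8(128 − c):
  R: 45 + 0.8×(128−45) = 45 + 66.4 = 111.4 → 111
  G: 6 + 97.6 = 103.6 → 104
  B: 68 + 0.8×(128−68) = 68 + 48 = 116 → 116
After the tone: rgb(111, 104, 116) = #6F6874.
Lerp each channel 27% toward 128:
  R: 111 + 4.59 = 115.59 → 116
  G: 104 + 0.27×(128−104) = 104 + 6.48 = 110.48 → 110
  B: 116 + 0.27×(128−116) = 116 + 3.24 = 119.24 → 119
rgb(116, 110, 119) = #746E77.

#746E77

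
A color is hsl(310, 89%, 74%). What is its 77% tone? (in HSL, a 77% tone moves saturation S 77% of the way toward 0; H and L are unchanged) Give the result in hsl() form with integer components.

hsl(310, 20%, 74%)

S moves 77% from 89 toward 0: 89 − 68.53 = 20.47 → 20.
H and L are unchanged.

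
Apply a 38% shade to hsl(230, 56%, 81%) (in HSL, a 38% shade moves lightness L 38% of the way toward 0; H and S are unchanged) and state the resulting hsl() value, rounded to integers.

hsl(230, 56%, 50%)

L moves 38% from 81 toward 0: 81 − 30.78 = 50.22 → 50.
H and S are unchanged.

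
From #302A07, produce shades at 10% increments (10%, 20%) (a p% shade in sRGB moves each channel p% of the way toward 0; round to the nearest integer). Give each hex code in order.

#2B2606, #262206

#302A07 is rgb(48, 42, 7).
10%: (48 − 4.8 = 43.2→43, 42 − 4.2 = 37.8→38, 7 − 0.7 = 6.3→6) → #2B2606
20%: (48 − 9.6 = 38.4→38, 42 − 8.4 = 33.6→34, 7 − 1.4 = 5.6→6) → #262206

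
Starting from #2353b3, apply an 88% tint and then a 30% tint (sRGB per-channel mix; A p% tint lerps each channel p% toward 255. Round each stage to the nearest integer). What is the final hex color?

#edf0f9

#2353b3 is rgb(35, 83, 179).
Per channel, c → c + 0.88(255 − c):
  R: 35 + 0.88×(255−35) = 35 + 193.6 = 228.6 → 229
  G: 83 + 0.88×(255−83) = 83 + 151.36 = 234.36 → 234
  B: 179 + 0.88×(255−179) = 179 + 66.88 = 245.88 → 246
After the tint: rgb(229, 234, 246) = #e5eaf6.
Lerp each channel 30% toward 255:
  R: 229 + 0.3×(255−229) = 229 + 7.8 = 236.8 → 237
  G: 234 + 6.3 = 240.3 → 240
  B: 246 + 0.3×(255−246) = 246 + 2.7 = 248.7 → 249
rgb(237, 240, 249) = #edf0f9.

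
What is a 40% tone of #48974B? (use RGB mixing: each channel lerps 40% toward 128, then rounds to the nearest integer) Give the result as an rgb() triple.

rgb(94, 142, 96)

#48974B is rgb(72, 151, 75).
Per channel, c → c + 0.4(128 − c):
  R: 72 + 22.4 = 94.4 → 94
  G: 151 + 0.4×(128−151) = 151 − 9.2 = 141.8 → 142
  B: 75 + 0.4×(128−75) = 75 + 21.2 = 96.2 → 96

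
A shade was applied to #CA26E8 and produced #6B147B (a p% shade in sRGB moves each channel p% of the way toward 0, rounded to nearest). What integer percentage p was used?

#CA26E8 is rgb(202, 38, 232); #6B147B is rgb(107, 20, 123).
On the B channel (widest range): 123 ≈ 232 + (p/100)(0 − 232), so p ≈ 100×(123 − 232)/(0 − 232) = -10900/-232 = 46.98.
p = 47 reproduces all three channels after rounding.

47%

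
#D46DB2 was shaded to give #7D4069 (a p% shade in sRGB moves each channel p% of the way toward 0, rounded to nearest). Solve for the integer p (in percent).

#D46DB2 is rgb(212, 109, 178); #7D4069 is rgb(125, 64, 105).
On the R channel (widest range): 125 ≈ 212 + (p/100)(0 − 212), so p ≈ 100×(125 − 212)/(0 − 212) = -8700/-212 = 41.04.
p = 41 reproduces all three channels after rounding.

41%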